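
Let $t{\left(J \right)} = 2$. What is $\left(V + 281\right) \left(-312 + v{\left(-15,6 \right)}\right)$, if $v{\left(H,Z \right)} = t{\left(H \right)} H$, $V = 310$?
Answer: $-202122$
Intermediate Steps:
$v{\left(H,Z \right)} = 2 H$
$\left(V + 281\right) \left(-312 + v{\left(-15,6 \right)}\right) = \left(310 + 281\right) \left(-312 + 2 \left(-15\right)\right) = 591 \left(-312 - 30\right) = 591 \left(-342\right) = -202122$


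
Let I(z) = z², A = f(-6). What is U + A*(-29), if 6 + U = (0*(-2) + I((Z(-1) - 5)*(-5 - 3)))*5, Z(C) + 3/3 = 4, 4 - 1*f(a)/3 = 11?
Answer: 1883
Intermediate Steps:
f(a) = -21 (f(a) = 12 - 3*11 = 12 - 33 = -21)
Z(C) = 3 (Z(C) = -1 + 4 = 3)
A = -21
U = 1274 (U = -6 + (0*(-2) + ((3 - 5)*(-5 - 3))²)*5 = -6 + (0 + (-2*(-8))²)*5 = -6 + (0 + 16²)*5 = -6 + (0 + 256)*5 = -6 + 256*5 = -6 + 1280 = 1274)
U + A*(-29) = 1274 - 21*(-29) = 1274 + 609 = 1883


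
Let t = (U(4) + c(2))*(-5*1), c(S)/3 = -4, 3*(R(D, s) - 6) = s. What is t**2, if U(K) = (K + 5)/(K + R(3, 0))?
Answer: 12321/4 ≈ 3080.3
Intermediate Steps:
R(D, s) = 6 + s/3
c(S) = -12 (c(S) = 3*(-4) = -12)
U(K) = (5 + K)/(6 + K) (U(K) = (K + 5)/(K + (6 + (1/3)*0)) = (5 + K)/(K + (6 + 0)) = (5 + K)/(K + 6) = (5 + K)/(6 + K))
t = 111/2 (t = ((5 + 4)/(6 + 4) - 12)*(-5*1) = (9/10 - 12)*(-5) = -111/10*(-5) = 111/2 ≈ 55.500)
t**2 = (111/2)**2 = 12321/4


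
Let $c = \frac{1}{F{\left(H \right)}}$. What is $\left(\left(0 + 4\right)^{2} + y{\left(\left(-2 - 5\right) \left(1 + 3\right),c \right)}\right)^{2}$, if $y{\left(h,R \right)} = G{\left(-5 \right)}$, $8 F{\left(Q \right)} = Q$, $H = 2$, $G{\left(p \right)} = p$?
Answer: $121$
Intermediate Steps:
$F{\left(Q \right)} = \frac{Q}{8}$
$c = 4$ ($c = \frac{1}{\frac{1}{8} \cdot 2} = \frac{1}{\frac{1}{4}} = 4$)
$y{\left(h,R \right)} = -5$
$\left(\left(0 + 4\right)^{2} + y{\left(\left(-2 - 5\right) \left(1 + 3\right),c \right)}\right)^{2} = \left(\left(0 + 4\right)^{2} - 5\right)^{2} = \left(4^{2} - 5\right)^{2} = \left(16 - 5\right)^{2} = 11^{2} = 121$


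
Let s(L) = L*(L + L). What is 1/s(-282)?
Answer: 1/159048 ≈ 6.2874e-6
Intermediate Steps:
s(L) = 2*L² (s(L) = L*(2*L) = 2*L²)
1/s(-282) = 1/(2*(-282)²) = 1/(2*79524) = 1/159048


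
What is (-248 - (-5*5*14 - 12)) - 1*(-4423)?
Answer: 4537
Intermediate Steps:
(-248 - (-5*5*14 - 12)) - 1*(-4423) = (-248 - (-25*14 - 12)) + 4423 = (-248 - (-350 - 12)) + 4423 = (-248 - 1*(-362)) + 4423 = (-248 + 362) + 4423 = 114 + 4423 = 4537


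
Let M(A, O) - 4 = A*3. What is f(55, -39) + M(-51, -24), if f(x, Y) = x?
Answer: -94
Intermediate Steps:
M(A, O) = 4 + 3*A (M(A, O) = 4 + A*3 = 4 + 3*A)
f(55, -39) + M(-51, -24) = 55 + (4 + 3*(-51)) = 55 + (4 - 153) = 55 - 149 = -94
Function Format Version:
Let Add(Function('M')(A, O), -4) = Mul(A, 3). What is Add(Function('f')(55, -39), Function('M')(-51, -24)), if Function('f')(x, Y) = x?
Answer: -94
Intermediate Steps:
Function('M')(A, O) = Add(4, Mul(3, A)) (Function('M')(A, O) = Add(4, Mul(A, 3)) = Add(4, Mul(3, A)))
Add(Function('f')(55, -39), Function('M')(-51, -24)) = Add(55, Add(4, Mul(3, -51))) = Add(55, Add(4, -153)) = Add(55, -149) = -94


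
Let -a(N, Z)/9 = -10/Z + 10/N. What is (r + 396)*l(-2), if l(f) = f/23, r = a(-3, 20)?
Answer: -861/23 ≈ -37.435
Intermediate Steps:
a(N, Z) = -90/N + 90/Z (a(N, Z) = -9*(-10/Z + 10/N) = -90/N + 90/Z)
r = 69/2 (r = -90/(-3) + 90/20 = -90*(-⅓) + 90*(1/20) = 30 + 9/2 = 69/2 ≈ 34.500)
l(f) = f/23 (l(f) = f*(1/23) = f/23)
(r + 396)*l(-2) = (69/2 + 396)*((1/23)*(-2)) = (861/2)*(-2/23) = -861/23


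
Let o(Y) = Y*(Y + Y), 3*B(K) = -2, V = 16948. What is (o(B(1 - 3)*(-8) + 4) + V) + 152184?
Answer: 1523756/9 ≈ 1.6931e+5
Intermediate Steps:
B(K) = -⅔ (B(K) = (⅓)*(-2) = -⅔)
o(Y) = 2*Y² (o(Y) = Y*(2*Y) = 2*Y²)
(o(B(1 - 3)*(-8) + 4) + V) + 152184 = (2*(-⅔*(-8) + 4)² + 16948) + 152184 = (2*(16/3 + 4)² + 16948) + 152184 = (2*(28/3)² + 16948) + 152184 = (2*(784/9) + 16948) + 152184 = (1568/9 + 16948) + 152184 = 154100/9 + 152184 = 1523756/9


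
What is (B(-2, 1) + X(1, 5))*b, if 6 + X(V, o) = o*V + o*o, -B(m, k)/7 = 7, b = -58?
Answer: 1450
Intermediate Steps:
B(m, k) = -49 (B(m, k) = -7*7 = -49)
X(V, o) = -6 + o² + V*o (X(V, o) = -6 + (o*V + o*o) = -6 + (V*o + o²) = -6 + (o² + V*o) = -6 + o² + V*o)
(B(-2, 1) + X(1, 5))*b = (-49 + (-6 + 5² + 1*5))*(-58) = (-49 + (-6 + 25 + 5))*(-58) = (-49 + 24)*(-58) = -25*(-58) = 1450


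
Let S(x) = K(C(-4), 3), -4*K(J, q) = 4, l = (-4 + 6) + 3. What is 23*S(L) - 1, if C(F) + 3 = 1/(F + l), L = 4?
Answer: -24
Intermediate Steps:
l = 5 (l = 2 + 3 = 5)
C(F) = -3 + 1/(5 + F) (C(F) = -3 + 1/(F + 5) = -3 + 1/(5 + F))
K(J, q) = -1 (K(J, q) = -¼*4 = -1)
S(x) = -1
23*S(L) - 1 = 23*(-1) - 1 = -23 - 1 = -24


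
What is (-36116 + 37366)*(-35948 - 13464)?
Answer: -61765000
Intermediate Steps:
(-36116 + 37366)*(-35948 - 13464) = 1250*(-49412) = -61765000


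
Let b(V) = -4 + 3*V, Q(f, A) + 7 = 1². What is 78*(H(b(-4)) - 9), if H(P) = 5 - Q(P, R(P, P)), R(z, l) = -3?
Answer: 156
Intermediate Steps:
Q(f, A) = -6 (Q(f, A) = -7 + 1² = -7 + 1 = -6)
H(P) = 11 (H(P) = 5 - 1*(-6) = 5 + 6 = 11)
78*(H(b(-4)) - 9) = 78*(11 - 9) = 78*2 = 156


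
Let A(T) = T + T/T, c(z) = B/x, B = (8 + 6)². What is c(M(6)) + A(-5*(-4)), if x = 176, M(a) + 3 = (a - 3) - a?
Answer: 973/44 ≈ 22.114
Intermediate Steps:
M(a) = -6 (M(a) = -3 + ((a - 3) - a) = -3 + ((-3 + a) - a) = -3 - 3 = -6)
B = 196 (B = 14² = 196)
c(z) = 49/44 (c(z) = 196/176 = 196*(1/176) = 49/44)
A(T) = 1 + T (A(T) = T + 1 = 1 + T)
c(M(6)) + A(-5*(-4)) = 49/44 + (1 - 5*(-4)) = 49/44 + (1 + 20) = 49/44 + 21 = 973/44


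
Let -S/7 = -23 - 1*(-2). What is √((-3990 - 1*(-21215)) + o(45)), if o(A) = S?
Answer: 2*√4343 ≈ 131.80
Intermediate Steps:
S = 147 (S = -7*(-23 - 1*(-2)) = -7*(-23 + 2) = -7*(-21) = 147)
o(A) = 147
√((-3990 - 1*(-21215)) + o(45)) = √((-3990 - 1*(-21215)) + 147) = √((-3990 + 21215) + 147) = √(17225 + 147) = √17372 = 2*√4343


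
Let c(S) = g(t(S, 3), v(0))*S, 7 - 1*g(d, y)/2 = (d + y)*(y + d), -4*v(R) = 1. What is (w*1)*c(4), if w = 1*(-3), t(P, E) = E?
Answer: 27/2 ≈ 13.500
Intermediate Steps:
v(R) = -1/4 (v(R) = -1/4*1 = -1/4)
g(d, y) = 14 - 2*(d + y)**2 (g(d, y) = 14 - 2*(d + y)*(y + d) = 14 - 2*(d + y)*(d + y) = 14 - 2*(d + y)**2)
w = -3
c(S) = -9*S/8 (c(S) = (14 - 2*(3 - 1/4)**2)*S = (14 - 2*(11/4)**2)*S = (14 - 2*121/16)*S = (14 - 121/8)*S = -9*S/8)
(w*1)*c(4) = (-3*1)*(-9/8*4) = -3*(-9/2) = 27/2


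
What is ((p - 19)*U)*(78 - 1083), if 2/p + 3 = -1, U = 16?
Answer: 313560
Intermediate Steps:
p = -½ (p = 2/(-3 - 1) = 2/(-4) = 2*(-¼) = -½ ≈ -0.50000)
((p - 19)*U)*(78 - 1083) = ((-½ - 19)*16)*(78 - 1083) = -39/2*16*(-1005) = -312*(-1005) = 313560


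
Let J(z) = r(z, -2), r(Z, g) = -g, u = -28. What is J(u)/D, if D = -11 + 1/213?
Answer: -213/1171 ≈ -0.18190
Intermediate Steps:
J(z) = 2 (J(z) = -1*(-2) = 2)
D = -2342/213 (D = -11 + 1/213 = -2342/213 ≈ -10.995)
J(u)/D = 2/(-2342/213) = 2*(-213/2342) = -213/1171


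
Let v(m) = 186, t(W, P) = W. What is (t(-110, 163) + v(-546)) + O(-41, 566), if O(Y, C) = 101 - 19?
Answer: 158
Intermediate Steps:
O(Y, C) = 82
(t(-110, 163) + v(-546)) + O(-41, 566) = (-110 + 186) + 82 = 76 + 82 = 158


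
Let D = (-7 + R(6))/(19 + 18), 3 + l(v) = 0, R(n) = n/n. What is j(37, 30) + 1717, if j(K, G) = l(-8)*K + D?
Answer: 59416/37 ≈ 1605.8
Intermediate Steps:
R(n) = 1
l(v) = -3 (l(v) = -3 + 0 = -3)
D = -6/37 (D = (-7 + 1)/(19 + 18) = -6/37 ≈ -0.16216)
j(K, G) = -6/37 - 3*K (j(K, G) = -3*K - 6/37 = -6/37 - 3*K)
j(37, 30) + 1717 = (-6/37 - 3*37) + 1717 = (-6/37 - 111) + 1717 = -4113/37 + 1717 = 59416/37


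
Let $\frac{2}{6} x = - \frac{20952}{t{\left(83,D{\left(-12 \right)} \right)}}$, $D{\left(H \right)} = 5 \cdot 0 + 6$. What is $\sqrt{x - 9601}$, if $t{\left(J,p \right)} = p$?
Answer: $i \sqrt{20077} \approx 141.69 i$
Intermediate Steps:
$D{\left(H \right)} = 6$ ($D{\left(H \right)} = 0 + 6 = 6$)
$x = -10476$ ($x = 3 \left(- \frac{20952}{6}\right) = 3 \left(\left(-20952\right) \frac{1}{6}\right) = 3 \left(-3492\right) = -10476$)
$\sqrt{x - 9601} = \sqrt{-10476 - 9601} = \sqrt{-20077} = i \sqrt{20077}$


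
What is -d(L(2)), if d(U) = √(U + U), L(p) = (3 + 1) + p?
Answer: -2*√3 ≈ -3.4641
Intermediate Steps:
L(p) = 4 + p
d(U) = √2*√U (d(U) = √(2*U) = √2*√U)
-d(L(2)) = -√2*√(4 + 2) = -√2*√6 = -2*√3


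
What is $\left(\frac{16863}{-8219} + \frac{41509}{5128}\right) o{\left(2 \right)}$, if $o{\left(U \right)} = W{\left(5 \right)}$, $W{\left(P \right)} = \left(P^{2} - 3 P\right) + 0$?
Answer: $\frac{1273445035}{21073516} \approx 60.429$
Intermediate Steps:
$W{\left(P \right)} = P^{2} - 3 P$
$o{\left(U \right)} = 10$ ($o{\left(U \right)} = 5 \left(-3 + 5\right) = 5 \cdot 2 = 10$)
$\left(\frac{16863}{-8219} + \frac{41509}{5128}\right) o{\left(2 \right)} = \left(\frac{16863}{-8219} + \frac{41509}{5128}\right) 10 = \left(16863 \left(- \frac{1}{8219}\right) + 41509 \cdot \frac{1}{5128}\right) 10 = \left(- \frac{16863}{8219} + \frac{41509}{5128}\right) 10 = \frac{254689007}{42147032} \cdot 10 = \frac{1273445035}{21073516}$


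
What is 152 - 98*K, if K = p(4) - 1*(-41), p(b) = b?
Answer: -4258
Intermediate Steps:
K = 45 (K = 4 - 1*(-41) = 4 + 41 = 45)
152 - 98*K = 152 - 98*45 = 152 - 4410 = -4258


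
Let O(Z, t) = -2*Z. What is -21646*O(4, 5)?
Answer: 173168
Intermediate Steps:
-21646*O(4, 5) = -(-43292)*4 = -21646*(-8) = 173168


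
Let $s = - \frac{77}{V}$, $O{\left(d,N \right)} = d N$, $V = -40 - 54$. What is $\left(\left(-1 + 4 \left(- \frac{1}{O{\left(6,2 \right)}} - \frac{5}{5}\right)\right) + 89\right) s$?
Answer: $\frac{19327}{282} \approx 68.535$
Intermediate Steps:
$V = -94$ ($V = -40 - 54 = -94$)
$O{\left(d,N \right)} = N d$
$s = \frac{77}{94}$ ($s = - \frac{77}{-94} = \left(-77\right) \left(- \frac{1}{94}\right) = \frac{77}{94} \approx 0.81915$)
$\left(\left(-1 + 4 \left(- \frac{1}{O{\left(6,2 \right)}} - \frac{5}{5}\right)\right) + 89\right) s = \left(\left(-1 + 4 \left(- \frac{1}{2 \cdot 6} - \frac{5}{5}\right)\right) + 89\right) \frac{77}{94} = \left(\left(-1 + 4 \left(- \frac{1}{12} - 1\right)\right) + 89\right) \frac{77}{94} = \left(\left(-1 + 4 \left(- \frac{13}{12}\right)\right) + 89\right) \frac{77}{94} = \left(\left(-1 - \frac{13}{3}\right) + 89\right) \frac{77}{94} = \left(- \frac{16}{3} + 89\right) \frac{77}{94} = \frac{251}{3} \cdot \frac{77}{94} = \frac{19327}{282}$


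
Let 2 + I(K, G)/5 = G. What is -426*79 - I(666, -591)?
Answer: -30689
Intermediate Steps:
I(K, G) = -10 + 5*G
-426*79 - I(666, -591) = -426*79 - (-10 + 5*(-591)) = -33654 - (-10 - 2955) = -33654 - 1*(-2965) = -33654 + 2965 = -30689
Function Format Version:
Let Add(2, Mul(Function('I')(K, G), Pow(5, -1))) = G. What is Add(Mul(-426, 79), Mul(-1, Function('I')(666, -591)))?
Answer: -30689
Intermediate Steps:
Function('I')(K, G) = Add(-10, Mul(5, G))
Add(Mul(-426, 79), Mul(-1, Function('I')(666, -591))) = Add(Mul(-426, 79), Mul(-1, Add(-10, Mul(5, -591)))) = Add(-33654, Mul(-1, Add(-10, -2955))) = Add(-33654, Mul(-1, -2965)) = Add(-33654, 2965) = -30689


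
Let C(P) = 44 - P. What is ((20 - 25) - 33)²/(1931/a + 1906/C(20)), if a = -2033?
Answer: 35227824/1914277 ≈ 18.403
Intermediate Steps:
((20 - 25) - 33)²/(1931/a + 1906/C(20)) = ((20 - 25) - 33)²/(1931/(-2033) + 1906/(44 - 1*20)) = (-5 - 33)²/(1931*(-1/2033) + 1906/(44 - 20)) = (-38)²/(-1931/2033 + 1906/24) = 1444/(-1931/2033 + 1906*(1/24)) = 1444/(-1931/2033 + 953/12) = 1444/(1914277/24396) = 1444*(24396/1914277) = 35227824/1914277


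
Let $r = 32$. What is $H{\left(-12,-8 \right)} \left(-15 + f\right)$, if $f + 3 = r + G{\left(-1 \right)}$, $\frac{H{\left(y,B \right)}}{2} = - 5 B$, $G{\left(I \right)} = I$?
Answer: $1040$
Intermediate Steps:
$H{\left(y,B \right)} = - 10 B$ ($H{\left(y,B \right)} = 2 \left(- 5 B\right) = - 10 B$)
$f = 28$ ($f = -3 + \left(32 - 1\right) = -3 + 31 = 28$)
$H{\left(-12,-8 \right)} \left(-15 + f\right) = \left(-10\right) \left(-8\right) \left(-15 + 28\right) = 80 \cdot 13 = 1040$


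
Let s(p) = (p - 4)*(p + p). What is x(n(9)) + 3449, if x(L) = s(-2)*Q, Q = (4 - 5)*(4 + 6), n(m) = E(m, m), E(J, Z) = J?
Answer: 3209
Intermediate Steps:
s(p) = 2*p*(-4 + p) (s(p) = (-4 + p)*(2*p) = 2*p*(-4 + p))
n(m) = m
Q = -10 (Q = -1*10 = -10)
x(L) = -240 (x(L) = (2*(-2)*(-4 - 2))*(-10) = (2*(-2)*(-6))*(-10) = 24*(-10) = -240)
x(n(9)) + 3449 = -240 + 3449 = 3209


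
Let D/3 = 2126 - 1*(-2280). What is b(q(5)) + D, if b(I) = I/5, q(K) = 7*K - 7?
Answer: 66118/5 ≈ 13224.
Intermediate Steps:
q(K) = -7 + 7*K
D = 13218 (D = 3*(2126 - 1*(-2280)) = 3*(2126 + 2280) = 3*4406 = 13218)
b(I) = I/5 (b(I) = I*(1/5) = I/5)
b(q(5)) + D = (-7 + 7*5)/5 + 13218 = (-7 + 35)/5 + 13218 = (1/5)*28 + 13218 = 28/5 + 13218 = 66118/5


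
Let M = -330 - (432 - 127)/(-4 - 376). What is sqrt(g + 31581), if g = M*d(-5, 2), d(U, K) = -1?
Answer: 5*sqrt(1843133)/38 ≈ 178.63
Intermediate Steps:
M = -25019/76 (M = -330 - 305/(-380) = -330 - 305*(-1)/380 = -330 - 1*(-61/76) = -330 + 61/76 = -25019/76 ≈ -329.20)
g = 25019/76 (g = -25019/76*(-1) = 25019/76 ≈ 329.20)
sqrt(g + 31581) = sqrt(25019/76 + 31581) = sqrt(2425175/76) = 5*sqrt(1843133)/38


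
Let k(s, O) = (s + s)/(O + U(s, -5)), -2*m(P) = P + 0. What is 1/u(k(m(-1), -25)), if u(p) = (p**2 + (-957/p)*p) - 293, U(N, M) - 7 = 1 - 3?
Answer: -400/499999 ≈ -0.00080000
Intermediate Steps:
U(N, M) = 5 (U(N, M) = 7 + (1 - 3) = 7 - 2 = 5)
m(P) = -P/2 (m(P) = -(P + 0)/2 = -P/2)
k(s, O) = 2*s/(5 + O) (k(s, O) = (s + s)/(O + 5) = (2*s)/(5 + O) = 2*s/(5 + O))
u(p) = -1250 + p**2 (u(p) = (p**2 - 957) - 293 = (-957 + p**2) - 293 = -1250 + p**2)
1/u(k(m(-1), -25)) = 1/(-1250 + (2*(-1/2*(-1))/(5 - 25))**2) = 1/(-1250 + (2*(1/2)/(-20))**2) = 1/(-1250 + (2*(1/2)*(-1/20))**2) = 1/(-1250 + (-1/20)**2) = 1/(-1250 + 1/400) = 1/(-499999/400) = -400/499999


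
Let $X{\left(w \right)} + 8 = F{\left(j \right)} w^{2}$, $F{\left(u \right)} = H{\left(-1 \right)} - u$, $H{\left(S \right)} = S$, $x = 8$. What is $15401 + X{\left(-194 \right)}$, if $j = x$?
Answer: $-323331$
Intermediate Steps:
$j = 8$
$F{\left(u \right)} = -1 - u$
$X{\left(w \right)} = -8 - 9 w^{2}$ ($X{\left(w \right)} = -8 + \left(-1 - 8\right) w^{2} = -8 - 9 w^{2}$)
$15401 + X{\left(-194 \right)} = 15401 - \left(8 + 9 \left(-194\right)^{2}\right) = 15401 - 338732 = -323331$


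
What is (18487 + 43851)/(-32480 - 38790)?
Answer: -31169/35635 ≈ -0.87467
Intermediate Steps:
(18487 + 43851)/(-32480 - 38790) = 62338/(-71270) = 62338*(-1/71270) = -31169/35635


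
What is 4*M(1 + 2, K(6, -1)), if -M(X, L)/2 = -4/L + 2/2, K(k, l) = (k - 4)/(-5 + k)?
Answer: 8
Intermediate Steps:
K(k, l) = (-4 + k)/(-5 + k)
M(X, L) = -2 + 8/L (M(X, L) = -2*(-4/L + 2/2) = -2*(-4/L + 2*(½)) = -2*(-4/L + 1) = -2*(1 - 4/L) = -2 + 8/L)
4*M(1 + 2, K(6, -1)) = 4*(-2 + 8/(((-4 + 6)/(-5 + 6)))) = 4*(-2 + 8/((2/1))) = 4*(-2 + 8/((1*2))) = 4*(-2 + 8/2) = 4*(-2 + 8*(½)) = 4*(-2 + 4) = 4*2 = 8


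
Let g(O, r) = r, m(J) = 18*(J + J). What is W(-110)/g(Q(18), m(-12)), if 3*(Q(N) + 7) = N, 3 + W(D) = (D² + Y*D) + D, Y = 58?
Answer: -623/48 ≈ -12.979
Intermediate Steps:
W(D) = -3 + D² + 59*D (W(D) = -3 + ((D² + 58*D) + D) = -3 + (D² + 59*D) = -3 + D² + 59*D)
Q(N) = -7 + N/3
m(J) = 36*J (m(J) = 18*(2*J) = 36*J)
W(-110)/g(Q(18), m(-12)) = (-3 + (-110)² + 59*(-110))/((36*(-12))) = (-3 + 12100 - 6490)/(-432) = 5607*(-1/432) = -623/48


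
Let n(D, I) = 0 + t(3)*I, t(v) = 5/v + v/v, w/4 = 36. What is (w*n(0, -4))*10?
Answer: -15360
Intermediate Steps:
w = 144 (w = 4*36 = 144)
t(v) = 1 + 5/v (t(v) = 5/v + 1 = 1 + 5/v)
n(D, I) = 8*I/3 (n(D, I) = 0 + ((5 + 3)/3)*I = 0 + ((⅓)*8)*I = 0 + 8*I/3 = 8*I/3)
(w*n(0, -4))*10 = (144*((8/3)*(-4)))*10 = (144*(-32/3))*10 = -1536*10 = -15360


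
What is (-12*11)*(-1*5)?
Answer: 660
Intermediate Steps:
(-12*11)*(-1*5) = -132*(-5) = 660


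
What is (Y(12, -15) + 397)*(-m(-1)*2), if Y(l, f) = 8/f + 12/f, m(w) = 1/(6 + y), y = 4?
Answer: -1187/15 ≈ -79.133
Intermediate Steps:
m(w) = ⅒ (m(w) = 1/(6 + 4) = 1/10 = ⅒)
Y(l, f) = 20/f
(Y(12, -15) + 397)*(-m(-1)*2) = (20/(-15) + 397)*(-1*⅒*2) = (20*(-1/15) + 397)*(-⅒*2) = (-4/3 + 397)*(-⅕) = (1187/3)*(-⅕) = -1187/15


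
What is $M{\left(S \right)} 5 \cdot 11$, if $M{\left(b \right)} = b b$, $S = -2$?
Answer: $220$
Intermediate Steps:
$M{\left(b \right)} = b^{2}$
$M{\left(S \right)} 5 \cdot 11 = \left(-2\right)^{2} \cdot 5 \cdot 11 = 4 \cdot 5 \cdot 11 = 20 \cdot 11 = 220$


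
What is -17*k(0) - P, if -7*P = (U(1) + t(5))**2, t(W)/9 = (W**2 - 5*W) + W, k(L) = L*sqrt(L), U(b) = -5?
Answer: 1600/7 ≈ 228.57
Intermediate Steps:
k(L) = L**(3/2)
t(W) = -36*W + 9*W**2 (t(W) = 9*((W**2 - 5*W) + W) = 9*(W**2 - 4*W) = -36*W + 9*W**2)
P = -1600/7 (P = -(-5 + 9*5*(-4 + 5))**2/7 = -(-5 + 9*5*1)**2/7 = -(-5 + 45)**2/7 = -1/7*40**2 = -1/7*1600 = -1600/7 ≈ -228.57)
-17*k(0) - P = -17*0**(3/2) - 1*(-1600/7) = -17*0 + 1600/7 = 0 + 1600/7 = 1600/7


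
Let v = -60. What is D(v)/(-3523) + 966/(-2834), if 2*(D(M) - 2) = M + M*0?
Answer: -127841/384007 ≈ -0.33291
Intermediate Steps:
D(M) = 2 + M/2 (D(M) = 2 + (M + M*0)/2 = 2 + (M + 0)/2 = 2 + M/2)
D(v)/(-3523) + 966/(-2834) = (2 + (1/2)*(-60))/(-3523) + 966/(-2834) = (2 - 30)*(-1/3523) + 966*(-1/2834) = -28*(-1/3523) - 483/1417 = 28/3523 - 483/1417 = -127841/384007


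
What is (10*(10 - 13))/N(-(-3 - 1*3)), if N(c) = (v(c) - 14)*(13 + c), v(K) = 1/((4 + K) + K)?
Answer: 480/4237 ≈ 0.11329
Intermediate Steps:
v(K) = 1/(4 + 2*K)
N(c) = (-14 + 1/(2*(2 + c)))*(13 + c) (N(c) = (1/(2*(2 + c)) - 14)*(13 + c) = (-14 + 1/(2*(2 + c)))*(13 + c))
(10*(10 - 13))/N(-(-3 - 1*3)) = (10*(10 - 13))/(((-715 - (-419)*(-3 - 1*3) - 28*(-3 - 1*3)²)/(2*(2 - (-3 - 1*3))))) = (10*(-3))/(((-715 - (-419)*(-3 - 3) - 28*(-3 - 3)²)/(2*(2 - (-3 - 3))))) = -30*2*(2 - 1*(-6))/(-715 - (-419)*(-6) - 28*(-1*(-6))²) = -30*2*(2 + 6)/(-715 - 419*6 - 28*6²) = -30*16/(-715 - 2514 - 28*36) = -30*16/(-715 - 2514 - 1008) = -30/((½)*(⅛)*(-4237)) = -30/(-4237/16) = -30*(-16/4237) = 480/4237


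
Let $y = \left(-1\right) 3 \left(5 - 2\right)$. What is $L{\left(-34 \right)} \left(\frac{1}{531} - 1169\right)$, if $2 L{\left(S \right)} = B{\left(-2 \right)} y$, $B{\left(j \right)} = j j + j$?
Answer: $\frac{620738}{59} \approx 10521.0$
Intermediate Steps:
$B{\left(j \right)} = j + j^{2}$ ($B{\left(j \right)} = j^{2} + j = j + j^{2}$)
$y = -9$ ($y = \left(-3\right) 3 = -9$)
$L{\left(S \right)} = -9$ ($L{\left(S \right)} = \frac{- 2 \left(1 - 2\right) \left(-9\right)}{2} = \frac{\left(-2\right) \left(-1\right) \left(-9\right)}{2} = \frac{2 \left(-9\right)}{2} = \frac{1}{2} \left(-18\right) = -9$)
$L{\left(-34 \right)} \left(\frac{1}{531} - 1169\right) = - 9 \left(\frac{1}{531} - 1169\right) = \left(-9\right) \left(- \frac{620738}{531}\right) = \frac{620738}{59}$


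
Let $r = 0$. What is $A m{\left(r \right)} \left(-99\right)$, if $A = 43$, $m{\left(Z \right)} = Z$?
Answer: $0$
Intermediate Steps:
$A m{\left(r \right)} \left(-99\right) = 43 \cdot 0 \left(-99\right) = 0 \left(-99\right) = 0$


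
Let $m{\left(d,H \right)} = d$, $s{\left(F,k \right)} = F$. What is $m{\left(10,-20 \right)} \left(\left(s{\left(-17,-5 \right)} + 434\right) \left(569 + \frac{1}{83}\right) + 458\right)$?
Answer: $\frac{197320900}{83} \approx 2.3774 \cdot 10^{6}$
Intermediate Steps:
$m{\left(10,-20 \right)} \left(\left(s{\left(-17,-5 \right)} + 434\right) \left(569 + \frac{1}{83}\right) + 458\right) = 10 \left(\left(-17 + 434\right) \left(569 + \frac{1}{83}\right) + 458\right) = 10 \left(417 \left(569 + \frac{1}{83}\right) + 458\right) = 10 \left(417 \cdot \frac{47228}{83} + 458\right) = 10 \left(\frac{19694076}{83} + 458\right) = 10 \cdot \frac{19732090}{83} = \frac{197320900}{83}$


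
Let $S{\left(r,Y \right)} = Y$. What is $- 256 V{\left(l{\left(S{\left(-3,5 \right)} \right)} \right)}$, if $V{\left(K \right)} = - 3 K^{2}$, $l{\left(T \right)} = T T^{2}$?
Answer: $12000000$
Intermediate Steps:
$l{\left(T \right)} = T^{3}$
$- 256 V{\left(l{\left(S{\left(-3,5 \right)} \right)} \right)} = - 256 \left(- 3 \left(5^{3}\right)^{2}\right) = - 256 \left(- 3 \cdot 125^{2}\right) = - 256 \left(\left(-3\right) 15625\right) = \left(-256\right) \left(-46875\right) = 12000000$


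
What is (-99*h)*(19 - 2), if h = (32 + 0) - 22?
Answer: -16830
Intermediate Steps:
h = 10 (h = 32 - 22 = 10)
(-99*h)*(19 - 2) = (-99*10)*(19 - 2) = -990*17 = -16830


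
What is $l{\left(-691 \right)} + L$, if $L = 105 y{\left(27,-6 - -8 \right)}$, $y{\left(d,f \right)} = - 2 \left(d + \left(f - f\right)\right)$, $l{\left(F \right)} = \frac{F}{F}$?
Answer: $-5669$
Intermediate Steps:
$l{\left(F \right)} = 1$
$y{\left(d,f \right)} = - 2 d$ ($y{\left(d,f \right)} = - 2 \left(d + 0\right) = - 2 d$)
$L = -5670$ ($L = 105 \left(\left(-2\right) 27\right) = 105 \left(-54\right) = -5670$)
$l{\left(-691 \right)} + L = 1 - 5670 = -5669$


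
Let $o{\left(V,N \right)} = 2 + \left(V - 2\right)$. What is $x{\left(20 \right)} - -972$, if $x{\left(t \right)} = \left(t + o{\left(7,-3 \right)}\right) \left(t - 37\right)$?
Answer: $513$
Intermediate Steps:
$o{\left(V,N \right)} = V$ ($o{\left(V,N \right)} = 2 + \left(-2 + V\right) = V$)
$x{\left(t \right)} = \left(-37 + t\right) \left(7 + t\right)$ ($x{\left(t \right)} = \left(t + 7\right) \left(t - 37\right) = \left(7 + t\right) \left(-37 + t\right) = \left(-37 + t\right) \left(7 + t\right)$)
$x{\left(20 \right)} - -972 = \left(-259 + 20^{2} - 600\right) - -972 = \left(-259 + 400 - 600\right) + \left(-75 + 1047\right) = -459 + 972 = 513$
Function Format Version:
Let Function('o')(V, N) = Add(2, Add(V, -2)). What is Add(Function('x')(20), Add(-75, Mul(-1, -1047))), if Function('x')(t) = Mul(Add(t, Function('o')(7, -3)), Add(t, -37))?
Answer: 513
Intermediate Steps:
Function('o')(V, N) = V (Function('o')(V, N) = Add(2, Add(-2, V)) = V)
Function('x')(t) = Mul(Add(-37, t), Add(7, t)) (Function('x')(t) = Mul(Add(t, 7), Add(t, -37)) = Mul(Add(7, t), Add(-37, t)) = Mul(Add(-37, t), Add(7, t)))
Add(Function('x')(20), Add(-75, Mul(-1, -1047))) = Add(Add(-259, Pow(20, 2), Mul(-30, 20)), Add(-75, Mul(-1, -1047))) = Add(Add(-259, 400, -600), Add(-75, 1047)) = Add(-459, 972) = 513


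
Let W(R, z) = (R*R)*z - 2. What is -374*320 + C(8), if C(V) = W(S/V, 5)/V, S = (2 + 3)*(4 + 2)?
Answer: -15317947/128 ≈ -1.1967e+5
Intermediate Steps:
S = 30 (S = 5*6 = 30)
W(R, z) = -2 + z*R**2 (W(R, z) = R**2*z - 2 = z*R**2 - 2 = -2 + z*R**2)
C(V) = (-2 + 4500/V**2)/V (C(V) = (-2 + 5*(30/V)**2)/V = (-2 + 5*(900/V**2))/V = (-2 + 4500/V**2)/V)
-374*320 + C(8) = -374*320 + (-2/8 + 4500/8**3) = -119680 + (-2*1/8 + 4500*(1/512)) = -119680 + (-1/4 + 1125/128) = -119680 + 1093/128 = -15317947/128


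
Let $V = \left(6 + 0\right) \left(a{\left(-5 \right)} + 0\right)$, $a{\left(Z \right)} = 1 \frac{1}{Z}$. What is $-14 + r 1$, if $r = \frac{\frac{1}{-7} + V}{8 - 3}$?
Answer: $- \frac{2497}{175} \approx -14.269$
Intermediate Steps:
$a{\left(Z \right)} = \frac{1}{Z}$
$V = - \frac{6}{5}$ ($V = \left(6 + 0\right) \left(\frac{1}{-5} + 0\right) = 6 \left(- \frac{1}{5} + 0\right) = 6 \left(- \frac{1}{5}\right) = - \frac{6}{5} \approx -1.2$)
$r = - \frac{47}{175}$ ($r = \frac{\frac{1}{-7} - \frac{6}{5}}{8 - 3} = \frac{- \frac{1}{7} - \frac{6}{5}}{5} = \left(- \frac{47}{35}\right) \frac{1}{5} = - \frac{47}{175} \approx -0.26857$)
$-14 + r 1 = -14 - \frac{47}{175} = - \frac{2497}{175}$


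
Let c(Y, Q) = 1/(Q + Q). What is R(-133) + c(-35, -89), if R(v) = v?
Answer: -23675/178 ≈ -133.01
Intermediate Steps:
c(Y, Q) = 1/(2*Q)
R(-133) + c(-35, -89) = -133 + (½)/(-89) = -133 + (½)*(-1/89) = -133 - 1/178 = -23675/178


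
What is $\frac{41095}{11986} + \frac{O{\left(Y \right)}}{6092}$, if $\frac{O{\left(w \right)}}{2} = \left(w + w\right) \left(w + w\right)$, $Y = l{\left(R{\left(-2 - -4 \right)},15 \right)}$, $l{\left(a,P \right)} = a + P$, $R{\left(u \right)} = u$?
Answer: $\frac{69515593}{18254678} \approx 3.8081$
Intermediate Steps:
$l{\left(a,P \right)} = P + a$
$Y = 17$ ($Y = 15 - -2 = 15 + \left(-2 + 4\right) = 15 + 2 = 17$)
$O{\left(w \right)} = 8 w^{2}$ ($O{\left(w \right)} = 2 \left(w + w\right) \left(w + w\right) = 2 \cdot 2 w 2 w = 2 \cdot 4 w^{2} = 8 w^{2}$)
$\frac{41095}{11986} + \frac{O{\left(Y \right)}}{6092} = \frac{41095}{11986} + \frac{8 \cdot 17^{2}}{6092} = 41095 \cdot \frac{1}{11986} + 8 \cdot 289 \cdot \frac{1}{6092} = \frac{41095}{11986} + 2312 \cdot \frac{1}{6092} = \frac{41095}{11986} + \frac{578}{1523} = \frac{69515593}{18254678}$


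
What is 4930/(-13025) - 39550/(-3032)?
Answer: 50019099/3949180 ≈ 12.666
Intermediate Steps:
4930/(-13025) - 39550/(-3032) = 4930*(-1/13025) - 39550*(-1/3032) = -986/2605 + 19775/1516 = 50019099/3949180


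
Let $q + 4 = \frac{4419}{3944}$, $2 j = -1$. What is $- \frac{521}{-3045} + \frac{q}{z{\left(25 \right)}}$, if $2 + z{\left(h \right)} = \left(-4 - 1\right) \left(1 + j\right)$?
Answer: $\frac{503779}{621180} \approx 0.811$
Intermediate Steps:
$j = - \frac{1}{2}$ ($j = \frac{1}{2} \left(-1\right) = - \frac{1}{2} \approx -0.5$)
$z{\left(h \right)} = - \frac{9}{2}$ ($z{\left(h \right)} = -2 + \left(-4 - 1\right) \left(1 - \frac{1}{2}\right) = -2 - \frac{5}{2} = - \frac{9}{2}$)
$q = - \frac{11357}{3944}$ ($q = -4 + \frac{4419}{3944} = - \frac{11357}{3944} \approx -2.8796$)
$- \frac{521}{-3045} + \frac{q}{z{\left(25 \right)}} = - \frac{521}{-3045} - \frac{11357}{3944 \left(- \frac{9}{2}\right)} = \left(-521\right) \left(- \frac{1}{3045}\right) - - \frac{11357}{17748} = \frac{521}{3045} + \frac{11357}{17748} = \frac{503779}{621180}$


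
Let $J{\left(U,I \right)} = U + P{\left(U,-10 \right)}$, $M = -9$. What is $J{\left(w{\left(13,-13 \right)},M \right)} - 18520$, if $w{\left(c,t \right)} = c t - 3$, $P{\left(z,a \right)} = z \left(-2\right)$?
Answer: $-18348$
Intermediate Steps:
$P{\left(z,a \right)} = - 2 z$
$w{\left(c,t \right)} = -3 + c t$
$J{\left(U,I \right)} = - U$ ($J{\left(U,I \right)} = U - 2 U = - U$)
$J{\left(w{\left(13,-13 \right)},M \right)} - 18520 = - (-3 + 13 \left(-13\right)) - 18520 = - (-3 - 169) - 18520 = \left(-1\right) \left(-172\right) - 18520 = 172 - 18520 = -18348$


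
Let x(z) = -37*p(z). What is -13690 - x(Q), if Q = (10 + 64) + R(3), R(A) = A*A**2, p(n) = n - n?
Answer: -13690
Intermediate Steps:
p(n) = 0
R(A) = A**3
Q = 101 (Q = (10 + 64) + 3**3 = 74 + 27 = 101)
x(z) = 0 (x(z) = -37*0 = 0)
-13690 - x(Q) = -13690 - 1*0 = -13690 + 0 = -13690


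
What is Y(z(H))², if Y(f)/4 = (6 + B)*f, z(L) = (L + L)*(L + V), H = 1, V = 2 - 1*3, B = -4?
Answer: 0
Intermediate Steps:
V = -1 (V = 2 - 3 = -1)
z(L) = 2*L*(-1 + L) (z(L) = (L + L)*(L - 1) = (2*L)*(-1 + L) = 2*L*(-1 + L))
Y(f) = 8*f (Y(f) = 4*((6 - 4)*f) = 4*(2*f) = 8*f)
Y(z(H))² = (8*(2*1*(-1 + 1)))² = (8*(2*1*0))² = (8*0)² = 0² = 0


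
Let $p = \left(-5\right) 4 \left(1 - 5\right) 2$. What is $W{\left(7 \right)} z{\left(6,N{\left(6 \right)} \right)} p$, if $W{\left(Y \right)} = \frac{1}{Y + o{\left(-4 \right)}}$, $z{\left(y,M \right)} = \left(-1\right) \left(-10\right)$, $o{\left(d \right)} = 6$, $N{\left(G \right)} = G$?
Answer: $\frac{1600}{13} \approx 123.08$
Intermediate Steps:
$z{\left(y,M \right)} = 10$
$W{\left(Y \right)} = \frac{1}{6 + Y}$ ($W{\left(Y \right)} = \frac{1}{Y + 6} = \frac{1}{6 + Y}$)
$p = 160$ ($p = - 20 \left(\left(-4\right) 2\right) = \left(-20\right) \left(-8\right) = 160$)
$W{\left(7 \right)} z{\left(6,N{\left(6 \right)} \right)} p = \frac{1}{6 + 7} \cdot 10 \cdot 160 = \frac{1}{13} \cdot 10 \cdot 160 = \frac{10}{13} \cdot 160 = \frac{1600}{13}$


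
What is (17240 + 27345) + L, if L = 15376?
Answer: 59961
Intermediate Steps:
(17240 + 27345) + L = (17240 + 27345) + 15376 = 44585 + 15376 = 59961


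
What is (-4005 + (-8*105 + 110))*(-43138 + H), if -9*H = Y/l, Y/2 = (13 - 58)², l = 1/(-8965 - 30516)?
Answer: -83919882320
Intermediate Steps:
l = -1/39481 (l = 1/(-39481) = -1/39481 ≈ -2.5329e-5)
Y = 4050 (Y = 2*(13 - 58)² = 2*(-45)² = 2*2025 = 4050)
H = 17766450 (H = -450/(-1/39481) = -450*(-39481) = -⅑*(-159898050) = 17766450)
(-4005 + (-8*105 + 110))*(-43138 + H) = (-4005 + (-8*105 + 110))*(-43138 + 17766450) = (-4005 + (-840 + 110))*17723312 = (-4005 - 730)*17723312 = -4735*17723312 = -83919882320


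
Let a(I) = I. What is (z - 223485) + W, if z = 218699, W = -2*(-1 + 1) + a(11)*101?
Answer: -3675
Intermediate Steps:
W = 1111 (W = -2*(-1 + 1) + 11*101 = -2*0 + 1111 = 0 + 1111 = 1111)
(z - 223485) + W = (218699 - 223485) + 1111 = -4786 + 1111 = -3675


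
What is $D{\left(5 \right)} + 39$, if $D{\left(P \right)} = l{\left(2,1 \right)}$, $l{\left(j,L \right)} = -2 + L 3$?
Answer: $40$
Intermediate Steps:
$l{\left(j,L \right)} = -2 + 3 L$
$D{\left(P \right)} = 1$ ($D{\left(P \right)} = -2 + 3 \cdot 1 = -2 + 3 = 1$)
$D{\left(5 \right)} + 39 = 1 + 39 = 40$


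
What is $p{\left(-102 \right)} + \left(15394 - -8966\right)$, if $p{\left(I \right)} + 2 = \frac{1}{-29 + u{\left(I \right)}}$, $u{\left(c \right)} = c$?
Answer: $\frac{3190897}{131} \approx 24358.0$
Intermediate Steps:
$p{\left(I \right)} = -2 + \frac{1}{-29 + I}$
$p{\left(-102 \right)} + \left(15394 - -8966\right) = \frac{59 - -204}{-29 - 102} + \left(15394 - -8966\right) = \frac{59 + 204}{-131} + \left(15394 + 8966\right) = \left(- \frac{1}{131}\right) 263 + 24360 = - \frac{263}{131} + 24360 = \frac{3190897}{131}$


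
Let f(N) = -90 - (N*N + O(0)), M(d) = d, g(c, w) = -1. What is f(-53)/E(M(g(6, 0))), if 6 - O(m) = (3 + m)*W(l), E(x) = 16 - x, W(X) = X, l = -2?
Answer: -2911/17 ≈ -171.24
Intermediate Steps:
O(m) = 12 + 2*m (O(m) = 6 - (3 + m)*(-2) = 6 - (-6 - 2*m) = 6 + (6 + 2*m) = 12 + 2*m)
f(N) = -102 - N**2 (f(N) = -90 - (N*N + (12 + 2*0)) = -90 - (N**2 + (12 + 0)) = -90 - (N**2 + 12) = -90 - (12 + N**2) = -90 + (-12 - N**2) = -102 - N**2)
f(-53)/E(M(g(6, 0))) = (-102 - 1*(-53)**2)/(16 - 1*(-1)) = (-102 - 1*2809)/(16 + 1) = (-102 - 2809)/17 = -2911*1/17 = -2911/17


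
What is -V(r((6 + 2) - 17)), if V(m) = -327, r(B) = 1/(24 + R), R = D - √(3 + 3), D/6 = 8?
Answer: 327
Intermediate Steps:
D = 48 (D = 6*8 = 48)
R = 48 - √6 (R = 48 - √(3 + 3) = 48 - √6 ≈ 45.551)
r(B) = 1/(72 - √6) (r(B) = 1/(24 + (48 - √6)) = 1/(72 - √6))
-V(r((6 + 2) - 17)) = -1*(-327) = 327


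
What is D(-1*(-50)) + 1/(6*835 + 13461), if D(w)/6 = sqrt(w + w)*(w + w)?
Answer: 110826001/18471 ≈ 6000.0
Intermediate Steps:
D(w) = 12*sqrt(2)*w**(3/2) (D(w) = 6*(sqrt(w + w)*(w + w)) = 6*(sqrt(2*w)*(2*w)) = 6*((sqrt(2)*sqrt(w))*(2*w)) = 6*(2*sqrt(2)*w**(3/2)) = 12*sqrt(2)*w**(3/2))
D(-1*(-50)) + 1/(6*835 + 13461) = 12*sqrt(2)*(-1*(-50))**(3/2) + 1/(6*835 + 13461) = 12*sqrt(2)*50**(3/2) + 1/(5010 + 13461) = 12*sqrt(2)*(250*sqrt(2)) + 1/18471 = 6000 + 1/18471 = 110826001/18471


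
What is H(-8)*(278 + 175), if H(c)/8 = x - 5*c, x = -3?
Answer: 134088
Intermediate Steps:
H(c) = -24 - 40*c (H(c) = 8*(-3 - 5*c) = -24 - 40*c)
H(-8)*(278 + 175) = (-24 - 40*(-8))*(278 + 175) = (-24 + 320)*453 = 296*453 = 134088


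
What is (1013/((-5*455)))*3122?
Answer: -451798/325 ≈ -1390.1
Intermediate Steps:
(1013/((-5*455)))*3122 = (1013/(-2275))*3122 = (1013*(-1/2275))*3122 = -1013/2275*3122 = -451798/325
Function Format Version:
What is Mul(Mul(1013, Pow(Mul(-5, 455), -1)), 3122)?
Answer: Rational(-451798, 325) ≈ -1390.1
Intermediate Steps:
Mul(Mul(1013, Pow(Mul(-5, 455), -1)), 3122) = Mul(Mul(1013, Pow(-2275, -1)), 3122) = Mul(Mul(1013, Rational(-1, 2275)), 3122) = Mul(Rational(-1013, 2275), 3122) = Rational(-451798, 325)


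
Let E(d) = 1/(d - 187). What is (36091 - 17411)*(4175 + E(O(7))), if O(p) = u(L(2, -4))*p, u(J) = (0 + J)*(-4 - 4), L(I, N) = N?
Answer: 2885611680/37 ≈ 7.7990e+7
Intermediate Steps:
u(J) = -8*J (u(J) = J*(-8) = -8*J)
O(p) = 32*p (O(p) = (-8*(-4))*p = 32*p)
E(d) = 1/(-187 + d)
(36091 - 17411)*(4175 + E(O(7))) = (36091 - 17411)*(4175 + 1/(-187 + 32*7)) = 18680*(4175 + 1/(-187 + 224)) = 18680*(4175 + 1/37) = 18680*(154476/37) = 2885611680/37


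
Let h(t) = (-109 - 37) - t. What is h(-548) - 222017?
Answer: -221615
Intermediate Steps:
h(t) = -146 - t
h(-548) - 222017 = (-146 - 1*(-548)) - 222017 = (-146 + 548) - 222017 = 402 - 222017 = -221615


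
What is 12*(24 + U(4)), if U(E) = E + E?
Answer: 384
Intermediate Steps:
U(E) = 2*E
12*(24 + U(4)) = 12*(24 + 2*4) = 12*(24 + 8) = 12*32 = 384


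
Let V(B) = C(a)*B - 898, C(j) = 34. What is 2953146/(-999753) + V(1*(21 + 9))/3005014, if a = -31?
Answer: -1479020517363/500711960257 ≈ -2.9538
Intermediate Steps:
V(B) = -898 + 34*B (V(B) = 34*B - 898 = -898 + 34*B)
2953146/(-999753) + V(1*(21 + 9))/3005014 = 2953146/(-999753) + (-898 + 34*(1*(21 + 9)))/3005014 = 2953146*(-1/999753) + (-898 + 34*(1*30))*(1/3005014) = -984382/333251 + (-898 + 34*30)*(1/3005014) = -984382/333251 + (-898 + 1020)*(1/3005014) = -984382/333251 + 122*(1/3005014) = -984382/333251 + 61/1502507 = -1479020517363/500711960257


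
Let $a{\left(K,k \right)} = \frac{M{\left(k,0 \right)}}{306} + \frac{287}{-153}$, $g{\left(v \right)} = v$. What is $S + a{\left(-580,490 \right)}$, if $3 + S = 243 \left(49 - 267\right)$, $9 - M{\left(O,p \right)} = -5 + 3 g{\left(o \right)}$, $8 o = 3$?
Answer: $- \frac{129692185}{2448} \approx -52979.0$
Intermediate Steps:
$o = \frac{3}{8}$ ($o = \frac{1}{8} \cdot 3 = \frac{3}{8} \approx 0.375$)
$M{\left(O,p \right)} = \frac{103}{8}$ ($M{\left(O,p \right)} = 9 - \left(-5 + 3 \cdot \frac{3}{8}\right) = 9 - \left(-5 + \frac{9}{8}\right) = 9 - - \frac{31}{8} = 9 + \frac{31}{8} = \frac{103}{8}$)
$S = -52977$ ($S = -3 + 243 \left(49 - 267\right) = -3 + 243 \left(-218\right) = -3 - 52974 = -52977$)
$a{\left(K,k \right)} = - \frac{4489}{2448}$ ($a{\left(K,k \right)} = \frac{103}{8 \cdot 306} + \frac{287}{-153} = \frac{103}{8} \cdot \frac{1}{306} + 287 \left(- \frac{1}{153}\right) = \frac{103}{2448} - \frac{287}{153} = - \frac{4489}{2448}$)
$S + a{\left(-580,490 \right)} = -52977 - \frac{4489}{2448} = - \frac{129692185}{2448}$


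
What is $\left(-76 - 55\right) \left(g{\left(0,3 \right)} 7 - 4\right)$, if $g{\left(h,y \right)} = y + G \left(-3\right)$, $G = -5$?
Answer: $-15982$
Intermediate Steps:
$g{\left(h,y \right)} = 15 + y$ ($g{\left(h,y \right)} = y - -15 = y + 15 = 15 + y$)
$\left(-76 - 55\right) \left(g{\left(0,3 \right)} 7 - 4\right) = \left(-76 - 55\right) \left(\left(15 + 3\right) 7 - 4\right) = - 131 \left(18 \cdot 7 - 4\right) = - 131 \left(126 - 4\right) = \left(-131\right) 122 = -15982$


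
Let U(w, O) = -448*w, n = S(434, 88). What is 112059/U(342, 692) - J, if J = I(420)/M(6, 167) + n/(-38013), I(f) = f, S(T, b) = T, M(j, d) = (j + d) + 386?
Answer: -532240489913/361747521408 ≈ -1.4713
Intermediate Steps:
M(j, d) = 386 + d + j (M(j, d) = (d + j) + 386 = 386 + d + j)
n = 434
J = 15722854/21249267 (J = 420/(386 + 167 + 6) + 434/(-38013) = 420/559 + 434*(-1/38013) = 420*(1/559) - 434/38013 = 420/559 - 434/38013 = 15722854/21249267 ≈ 0.73992)
112059/U(342, 692) - J = 112059/((-448*342)) - 1*15722854/21249267 = 112059/(-153216) - 15722854/21249267 = 112059*(-1/153216) - 15722854/21249267 = -12451/17024 - 15722854/21249267 = -532240489913/361747521408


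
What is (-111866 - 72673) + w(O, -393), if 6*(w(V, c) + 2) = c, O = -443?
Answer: -369213/2 ≈ -1.8461e+5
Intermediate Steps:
w(V, c) = -2 + c/6
(-111866 - 72673) + w(O, -393) = (-111866 - 72673) + (-2 + (1/6)*(-393)) = -184539 + (-2 - 131/2) = -184539 - 135/2 = -369213/2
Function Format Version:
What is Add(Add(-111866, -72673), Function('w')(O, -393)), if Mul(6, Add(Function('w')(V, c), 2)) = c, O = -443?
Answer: Rational(-369213, 2) ≈ -1.8461e+5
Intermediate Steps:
Function('w')(V, c) = Add(-2, Mul(Rational(1, 6), c))
Add(Add(-111866, -72673), Function('w')(O, -393)) = Add(Add(-111866, -72673), Add(-2, Mul(Rational(1, 6), -393))) = Add(-184539, Add(-2, Rational(-131, 2))) = Add(-184539, Rational(-135, 2)) = Rational(-369213, 2)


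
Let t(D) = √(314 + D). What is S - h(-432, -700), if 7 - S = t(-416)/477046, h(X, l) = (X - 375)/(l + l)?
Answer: 8993/1400 - I*√102/477046 ≈ 6.4236 - 2.1171e-5*I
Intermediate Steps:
h(X, l) = (-375 + X)/(2*l) (h(X, l) = (-375 + X)/((2*l)) = (-375 + X)*(1/(2*l)) = (-375 + X)/(2*l))
S = 7 - I*√102/477046 (S = 7 - √(314 - 416)/477046 = 7 - √(-102)/477046 = 7 - I*√102/477046 ≈ 7.0 - 2.1171e-5*I)
S - h(-432, -700) = (7 - I*√102/477046) - (-375 - 432)/(2*(-700)) = (7 - I*√102/477046) - (-1)*(-807)/(2*700) = (7 - I*√102/477046) - 1*807/1400 = (7 - I*√102/477046) - 807/1400 = 8993/1400 - I*√102/477046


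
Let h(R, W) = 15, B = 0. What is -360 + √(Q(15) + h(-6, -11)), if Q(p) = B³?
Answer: -360 + √15 ≈ -356.13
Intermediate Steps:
Q(p) = 0 (Q(p) = 0³ = 0)
-360 + √(Q(15) + h(-6, -11)) = -360 + √(0 + 15) = -360 + √15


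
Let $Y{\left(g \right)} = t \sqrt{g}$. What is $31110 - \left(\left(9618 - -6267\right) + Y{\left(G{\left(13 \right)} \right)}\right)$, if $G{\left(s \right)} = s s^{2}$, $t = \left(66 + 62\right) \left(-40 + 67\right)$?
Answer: $15225 - 44928 \sqrt{13} \approx -1.4677 \cdot 10^{5}$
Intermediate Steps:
$t = 3456$ ($t = 128 \cdot 27 = 3456$)
$G{\left(s \right)} = s^{3}$
$Y{\left(g \right)} = 3456 \sqrt{g}$
$31110 - \left(\left(9618 - -6267\right) + Y{\left(G{\left(13 \right)} \right)}\right) = 31110 - \left(\left(9618 - -6267\right) + 3456 \sqrt{13^{3}}\right) = 31110 - \left(\left(9618 + 6267\right) + 3456 \sqrt{2197}\right) = 31110 - \left(15885 + 3456 \cdot 13 \sqrt{13}\right) = 31110 - \left(15885 + 44928 \sqrt{13}\right) = 15225 - 44928 \sqrt{13}$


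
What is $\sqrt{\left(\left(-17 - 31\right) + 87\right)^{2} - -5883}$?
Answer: $2 \sqrt{1851} \approx 86.047$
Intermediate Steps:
$\sqrt{\left(\left(-17 - 31\right) + 87\right)^{2} - -5883} = \sqrt{\left(\left(-17 - 31\right) + 87\right)^{2} + 5883} = \sqrt{\left(-48 + 87\right)^{2} + 5883} = \sqrt{39^{2} + 5883} = \sqrt{1521 + 5883} = \sqrt{7404} = 2 \sqrt{1851}$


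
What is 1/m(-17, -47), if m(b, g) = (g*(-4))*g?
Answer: -1/8836 ≈ -0.00011317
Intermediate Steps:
m(b, g) = -4*g² (m(b, g) = (-4*g)*g = -4*g²)
1/m(-17, -47) = 1/(-4*(-47)²) = 1/(-4*2209) = 1/(-8836) = -1/8836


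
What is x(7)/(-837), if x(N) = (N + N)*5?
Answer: -70/837 ≈ -0.083632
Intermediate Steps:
x(N) = 10*N (x(N) = (2*N)*5 = 10*N)
x(7)/(-837) = (10*7)/(-837) = 70*(-1/837) = -70/837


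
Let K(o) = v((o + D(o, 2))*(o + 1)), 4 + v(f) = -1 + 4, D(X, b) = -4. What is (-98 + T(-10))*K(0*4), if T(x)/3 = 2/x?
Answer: 493/5 ≈ 98.600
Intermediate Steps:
v(f) = -1 (v(f) = -4 + (-1 + 4) = -4 + 3 = -1)
K(o) = -1
T(x) = 6/x (T(x) = 3*(2/x) = 6/x)
(-98 + T(-10))*K(0*4) = (-98 + 6/(-10))*(-1) = (-98 + 6*(-⅒))*(-1) = (-98 - ⅗)*(-1) = -493/5*(-1) = 493/5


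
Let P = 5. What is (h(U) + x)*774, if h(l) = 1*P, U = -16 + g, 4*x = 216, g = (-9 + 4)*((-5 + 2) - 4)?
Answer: 45666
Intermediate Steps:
g = 35 (g = -5*(-3 - 4) = -5*(-7) = 35)
x = 54 (x = (1/4)*216 = 54)
U = 19 (U = -16 + 35 = 19)
h(l) = 5 (h(l) = 1*5 = 5)
(h(U) + x)*774 = (5 + 54)*774 = 59*774 = 45666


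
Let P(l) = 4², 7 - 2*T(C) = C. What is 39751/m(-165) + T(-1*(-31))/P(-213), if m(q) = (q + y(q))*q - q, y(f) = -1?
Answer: 76339/110220 ≈ 0.69261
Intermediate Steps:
T(C) = 7/2 - C/2
P(l) = 16
m(q) = -q + q*(-1 + q) (m(q) = (q - 1)*q - q = (-1 + q)*q - q = q*(-1 + q) - q = -q + q*(-1 + q))
39751/m(-165) + T(-1*(-31))/P(-213) = 39751/((-165*(-2 - 165))) + (7/2 - (-1)*(-31)/2)/16 = 39751/((-165*(-167))) + (7/2 - ½*31)*(1/16) = 39751/27555 + (7/2 - 31/2)*(1/16) = 39751*(1/27555) - 12*1/16 = 39751/27555 - ¾ = 76339/110220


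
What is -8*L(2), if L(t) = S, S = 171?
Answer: -1368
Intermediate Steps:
L(t) = 171
-8*L(2) = -8*171 = -1368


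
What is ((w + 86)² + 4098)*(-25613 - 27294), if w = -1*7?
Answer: -547005473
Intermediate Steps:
w = -7
((w + 86)² + 4098)*(-25613 - 27294) = ((-7 + 86)² + 4098)*(-25613 - 27294) = (79² + 4098)*(-52907) = (6241 + 4098)*(-52907) = 10339*(-52907) = -547005473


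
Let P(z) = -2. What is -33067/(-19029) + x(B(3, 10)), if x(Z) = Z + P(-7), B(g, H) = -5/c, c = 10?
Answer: -29011/38058 ≈ -0.76228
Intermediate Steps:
B(g, H) = -½ (B(g, H) = -5/10 = -5*⅒ = -½)
x(Z) = -2 + Z (x(Z) = Z - 2 = -2 + Z)
-33067/(-19029) + x(B(3, 10)) = -33067/(-19029) + (-2 - ½) = -33067*(-1/19029) - 5/2 = 33067/19029 - 5/2 = -29011/38058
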